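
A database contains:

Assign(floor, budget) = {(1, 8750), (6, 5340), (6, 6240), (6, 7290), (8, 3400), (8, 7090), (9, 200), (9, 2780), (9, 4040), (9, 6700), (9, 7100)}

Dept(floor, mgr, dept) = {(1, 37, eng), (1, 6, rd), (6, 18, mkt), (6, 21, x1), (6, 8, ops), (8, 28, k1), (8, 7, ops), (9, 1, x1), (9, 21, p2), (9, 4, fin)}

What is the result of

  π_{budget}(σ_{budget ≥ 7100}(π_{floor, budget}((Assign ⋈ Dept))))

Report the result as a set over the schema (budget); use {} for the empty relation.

{7100, 7290, 8750}

Assign ⋈ Dept (natural join on floor): {(1, 8750, 37, eng), (1, 8750, 6, rd), (6, 5340, 18, mkt), (6, 5340, 21, x1), (6, 5340, 8, ops), (6, 6240, 18, mkt), (6, 6240, 21, x1), (6, 6240, 8, ops), (6, 7290, 18, mkt), (6, 7290, 21, x1), (6, 7290, 8, ops), (8, 3400, 28, k1), (8, 3400, 7, ops), (8, 7090, 28, k1), (8, 7090, 7, ops), (9, 200, 1, x1), (9, 200, 21, p2), (9, 200, 4, fin), (9, 2780, 1, x1), (9, 2780, 21, p2), (9, 2780, 4, fin), (9, 4040, 1, x1), (9, 4040, 21, p2), (9, 4040, 4, fin), (9, 6700, 1, x1), (9, 6700, 21, p2), (9, 6700, 4, fin), (9, 7100, 1, x1), (9, 7100, 21, p2), (9, 7100, 4, fin)}
π[floor, budget]: project onto (floor, budget) (19 duplicate(s) eliminated) → {(1, 8750), (6, 5340), (6, 6240), (6, 7290), (8, 3400), (8, 7090), (9, 200), (9, 2780), (9, 4040), (9, 6700), (9, 7100)}
Selection budget ≥ 7100: {(1, 8750), (6, 7290), (9, 7100)}
π[budget]: project onto (budget) → {7100, 7290, 8750}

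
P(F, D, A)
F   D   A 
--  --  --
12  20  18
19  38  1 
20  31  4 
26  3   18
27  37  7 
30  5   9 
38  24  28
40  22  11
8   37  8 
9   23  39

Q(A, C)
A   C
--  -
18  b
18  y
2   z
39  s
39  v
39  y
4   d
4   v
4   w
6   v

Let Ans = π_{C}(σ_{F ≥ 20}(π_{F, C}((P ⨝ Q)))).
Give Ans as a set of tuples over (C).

{b, d, v, w, y}

Natural join on A: {(12, 20, 18, b), (12, 20, 18, y), (20, 31, 4, d), (20, 31, 4, v), (20, 31, 4, w), (26, 3, 18, b), (26, 3, 18, y), (9, 23, 39, s), (9, 23, 39, v), (9, 23, 39, y)}
Projecting to F, C: {(12, b), (12, y), (20, d), (20, v), (20, w), (26, b), (26, y), (9, s), (9, v), (9, y)}
Apply σ_{F ≥ 20}; surviving tuples: {(20, d), (20, v), (20, w), (26, b), (26, y)}
Projecting to C: {b, d, v, w, y}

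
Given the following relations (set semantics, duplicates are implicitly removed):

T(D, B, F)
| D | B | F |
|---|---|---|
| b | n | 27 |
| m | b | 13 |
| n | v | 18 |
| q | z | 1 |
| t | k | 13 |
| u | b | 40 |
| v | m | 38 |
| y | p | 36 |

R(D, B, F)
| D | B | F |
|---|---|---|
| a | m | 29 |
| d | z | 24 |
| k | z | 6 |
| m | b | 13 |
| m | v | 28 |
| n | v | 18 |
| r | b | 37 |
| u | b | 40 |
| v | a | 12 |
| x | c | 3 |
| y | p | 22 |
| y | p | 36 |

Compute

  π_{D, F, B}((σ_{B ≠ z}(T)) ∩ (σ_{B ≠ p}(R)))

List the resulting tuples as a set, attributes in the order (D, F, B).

{(m, 13, b), (n, 18, v), (u, 40, b)}

Filtering on B ≠ z leaves {(b, n, 27), (m, b, 13), (n, v, 18), (t, k, 13), (u, b, 40), (v, m, 38), (y, p, 36)}.
Filtering on B ≠ p leaves {(a, m, 29), (d, z, 24), (k, z, 6), (m, b, 13), (m, v, 28), (n, v, 18), (r, b, 37), (u, b, 40), (v, a, 12), (x, c, 3)}.
Taking the intersection: {(m, b, 13), (n, v, 18), (u, b, 40)}
π[D, F, B]: project onto (D, F, B) → {(m, 13, b), (n, 18, v), (u, 40, b)}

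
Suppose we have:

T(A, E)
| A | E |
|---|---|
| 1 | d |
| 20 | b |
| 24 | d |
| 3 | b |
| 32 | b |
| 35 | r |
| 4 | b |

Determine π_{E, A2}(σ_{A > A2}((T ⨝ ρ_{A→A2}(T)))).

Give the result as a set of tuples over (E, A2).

ρ[A→A2]: schema becomes (A2, E); tuples unchanged.
T ⋈ ρ_{A→A2}(T) (natural join on E): {(1, d, 1), (1, d, 24), (20, b, 20), (20, b, 3), (20, b, 32), (20, b, 4), (24, d, 1), (24, d, 24), (3, b, 20), (3, b, 3), (3, b, 32), (3, b, 4), (32, b, 20), (32, b, 3), (32, b, 32), (32, b, 4), (35, r, 35), (4, b, 20), (4, b, 3), (4, b, 32), (4, b, 4)}
σ[A > A2]: keep tuples satisfying A > A2 → {(20, b, 3), (20, b, 4), (24, d, 1), (32, b, 20), (32, b, 3), (32, b, 4), (4, b, 3)}
Projecting to E, A2 (3 duplicate(s) eliminated): {(b, 20), (b, 3), (b, 4), (d, 1)}

{(b, 20), (b, 3), (b, 4), (d, 1)}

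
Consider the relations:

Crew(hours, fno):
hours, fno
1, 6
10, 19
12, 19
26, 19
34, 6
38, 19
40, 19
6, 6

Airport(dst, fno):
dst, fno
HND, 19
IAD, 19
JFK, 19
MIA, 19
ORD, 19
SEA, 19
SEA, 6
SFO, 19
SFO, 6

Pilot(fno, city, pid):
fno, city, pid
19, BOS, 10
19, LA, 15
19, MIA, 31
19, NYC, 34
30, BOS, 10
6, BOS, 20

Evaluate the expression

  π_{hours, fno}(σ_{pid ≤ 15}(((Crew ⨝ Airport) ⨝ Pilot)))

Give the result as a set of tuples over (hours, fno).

{(10, 19), (12, 19), (26, 19), (38, 19), (40, 19)}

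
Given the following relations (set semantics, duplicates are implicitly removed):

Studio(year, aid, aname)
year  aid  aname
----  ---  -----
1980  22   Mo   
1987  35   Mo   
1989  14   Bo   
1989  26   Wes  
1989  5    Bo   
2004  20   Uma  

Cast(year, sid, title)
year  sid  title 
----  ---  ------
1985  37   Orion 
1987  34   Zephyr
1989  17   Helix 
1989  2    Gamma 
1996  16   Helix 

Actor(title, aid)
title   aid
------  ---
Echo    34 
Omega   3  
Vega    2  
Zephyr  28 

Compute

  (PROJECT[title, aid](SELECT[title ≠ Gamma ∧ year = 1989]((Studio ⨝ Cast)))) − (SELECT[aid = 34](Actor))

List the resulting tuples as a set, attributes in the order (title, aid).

{(Helix, 14), (Helix, 26), (Helix, 5)}

Joining Studio and Cast on year yields {(1987, 35, Mo, 34, Zephyr), (1989, 14, Bo, 17, Helix), (1989, 14, Bo, 2, Gamma), (1989, 26, Wes, 17, Helix), (1989, 26, Wes, 2, Gamma), (1989, 5, Bo, 17, Helix), (1989, 5, Bo, 2, Gamma)}.
Apply σ_{title ≠ Gamma ∧ year = 1989}; surviving tuples: {(1989, 14, Bo, 17, Helix), (1989, 26, Wes, 17, Helix), (1989, 5, Bo, 17, Helix)}
Keep only column(s) title, aid: {(Helix, 14), (Helix, 26), (Helix, 5)}
Apply σ_{aid = 34}; surviving tuples: {(Echo, 34)}
Difference: {(Helix, 14), (Helix, 26), (Helix, 5)} with {(Echo, 34)} → {(Helix, 14), (Helix, 26), (Helix, 5)}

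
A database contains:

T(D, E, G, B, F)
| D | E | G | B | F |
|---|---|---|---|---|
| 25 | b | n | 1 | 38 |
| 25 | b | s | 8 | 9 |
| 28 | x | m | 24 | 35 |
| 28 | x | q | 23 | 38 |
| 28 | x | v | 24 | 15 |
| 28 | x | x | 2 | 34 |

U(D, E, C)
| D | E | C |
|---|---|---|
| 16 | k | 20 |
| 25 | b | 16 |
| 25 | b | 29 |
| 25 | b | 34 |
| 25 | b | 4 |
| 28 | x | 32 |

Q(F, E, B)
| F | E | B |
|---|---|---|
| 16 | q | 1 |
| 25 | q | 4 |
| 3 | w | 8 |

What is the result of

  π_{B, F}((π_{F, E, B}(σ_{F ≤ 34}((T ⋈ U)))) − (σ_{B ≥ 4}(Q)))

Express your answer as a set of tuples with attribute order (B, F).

{(2, 34), (24, 15), (8, 9)}

T ⋈ U (natural join on D, E): {(25, b, n, 1, 38, 16), (25, b, n, 1, 38, 29), (25, b, n, 1, 38, 34), (25, b, n, 1, 38, 4), (25, b, s, 8, 9, 16), (25, b, s, 8, 9, 29), (25, b, s, 8, 9, 34), (25, b, s, 8, 9, 4), (28, x, m, 24, 35, 32), (28, x, q, 23, 38, 32), (28, x, v, 24, 15, 32), (28, x, x, 2, 34, 32)}
Selection F ≤ 34: {(25, b, s, 8, 9, 16), (25, b, s, 8, 9, 29), (25, b, s, 8, 9, 34), (25, b, s, 8, 9, 4), (28, x, v, 24, 15, 32), (28, x, x, 2, 34, 32)}
Projecting to F, E, B (3 duplicate(s) eliminated): {(15, x, 24), (34, x, 2), (9, b, 8)}
Selection B ≥ 4: {(25, q, 4), (3, w, 8)}
Set difference of the two operands is {(15, x, 24), (34, x, 2), (9, b, 8)}.
Projecting to B, F: {(2, 34), (24, 15), (8, 9)}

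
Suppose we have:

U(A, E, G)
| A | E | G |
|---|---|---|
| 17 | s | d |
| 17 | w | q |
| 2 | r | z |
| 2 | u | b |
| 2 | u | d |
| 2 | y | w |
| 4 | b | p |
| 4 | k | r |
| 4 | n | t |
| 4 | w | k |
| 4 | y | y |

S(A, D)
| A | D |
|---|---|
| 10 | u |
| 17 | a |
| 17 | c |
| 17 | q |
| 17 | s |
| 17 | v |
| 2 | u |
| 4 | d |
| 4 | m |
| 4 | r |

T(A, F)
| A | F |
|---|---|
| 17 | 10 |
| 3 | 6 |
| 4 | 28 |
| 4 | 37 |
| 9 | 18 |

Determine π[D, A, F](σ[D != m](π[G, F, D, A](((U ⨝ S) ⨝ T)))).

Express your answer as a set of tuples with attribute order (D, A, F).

Natural join on A: {(17, s, d, a), (17, s, d, c), (17, s, d, q), (17, s, d, s), (17, s, d, v), (17, w, q, a), (17, w, q, c), (17, w, q, q), (17, w, q, s), (17, w, q, v), (2, r, z, u), (2, u, b, u), (2, u, d, u), (2, y, w, u), (4, b, p, d), (4, b, p, m), (4, b, p, r), (4, k, r, d), (4, k, r, m), (4, k, r, r), (4, n, t, d), (4, n, t, m), (4, n, t, r), (4, w, k, d), (4, w, k, m), (4, w, k, r), (4, y, y, d), (4, y, y, m), (4, y, y, r)}
Natural join on A: {(17, s, d, a, 10), (17, s, d, c, 10), (17, s, d, q, 10), (17, s, d, s, 10), (17, s, d, v, 10), (17, w, q, a, 10), (17, w, q, c, 10), (17, w, q, q, 10), (17, w, q, s, 10), (17, w, q, v, 10), (4, b, p, d, 28), (4, b, p, d, 37), (4, b, p, m, 28), (4, b, p, m, 37), (4, b, p, r, 28), (4, b, p, r, 37), (4, k, r, d, 28), (4, k, r, d, 37), (4, k, r, m, 28), (4, k, r, m, 37), (4, k, r, r, 28), (4, k, r, r, 37), (4, n, t, d, 28), (4, n, t, d, 37), (4, n, t, m, 28), (4, n, t, m, 37), (4, n, t, r, 28), (4, n, t, r, 37), (4, w, k, d, 28), (4, w, k, d, 37), (4, w, k, m, 28), (4, w, k, m, 37), (4, w, k, r, 28), (4, w, k, r, 37), (4, y, y, d, 28), (4, y, y, d, 37), (4, y, y, m, 28), (4, y, y, m, 37), (4, y, y, r, 28), (4, y, y, r, 37)}
π_{G, F, D, A} gives {(d, 10, a, 17), (d, 10, c, 17), (d, 10, q, 17), (d, 10, s, 17), (d, 10, v, 17), (k, 28, d, 4), (k, 28, m, 4), (k, 28, r, 4), (k, 37, d, 4), (k, 37, m, 4), (k, 37, r, 4), (p, 28, d, 4), (p, 28, m, 4), (p, 28, r, 4), (p, 37, d, 4), (p, 37, m, 4), (p, 37, r, 4), (q, 10, a, 17), (q, 10, c, 17), (q, 10, q, 17), (q, 10, s, 17), (q, 10, v, 17), (r, 28, d, 4), (r, 28, m, 4), (r, 28, r, 4), (r, 37, d, 4), (r, 37, m, 4), (r, 37, r, 4), (t, 28, d, 4), (t, 28, m, 4), (t, 28, r, 4), (t, 37, d, 4), (t, 37, m, 4), (t, 37, r, 4), (y, 28, d, 4), (y, 28, m, 4), (y, 28, r, 4), (y, 37, d, 4), (y, 37, m, 4), (y, 37, r, 4)}.
Selection D != m: {(d, 10, a, 17), (d, 10, c, 17), (d, 10, q, 17), (d, 10, s, 17), (d, 10, v, 17), (k, 28, d, 4), (k, 28, r, 4), (k, 37, d, 4), (k, 37, r, 4), (p, 28, d, 4), (p, 28, r, 4), (p, 37, d, 4), (p, 37, r, 4), (q, 10, a, 17), (q, 10, c, 17), (q, 10, q, 17), (q, 10, s, 17), (q, 10, v, 17), (r, 28, d, 4), (r, 28, r, 4), (r, 37, d, 4), (r, 37, r, 4), (t, 28, d, 4), (t, 28, r, 4), (t, 37, d, 4), (t, 37, r, 4), (y, 28, d, 4), (y, 28, r, 4), (y, 37, d, 4), (y, 37, r, 4)}
π_{D, A, F} gives {(a, 17, 10), (c, 17, 10), (d, 4, 28), (d, 4, 37), (q, 17, 10), (r, 4, 28), (r, 4, 37), (s, 17, 10), (v, 17, 10)} (21 duplicate(s) eliminated).

{(a, 17, 10), (c, 17, 10), (d, 4, 28), (d, 4, 37), (q, 17, 10), (r, 4, 28), (r, 4, 37), (s, 17, 10), (v, 17, 10)}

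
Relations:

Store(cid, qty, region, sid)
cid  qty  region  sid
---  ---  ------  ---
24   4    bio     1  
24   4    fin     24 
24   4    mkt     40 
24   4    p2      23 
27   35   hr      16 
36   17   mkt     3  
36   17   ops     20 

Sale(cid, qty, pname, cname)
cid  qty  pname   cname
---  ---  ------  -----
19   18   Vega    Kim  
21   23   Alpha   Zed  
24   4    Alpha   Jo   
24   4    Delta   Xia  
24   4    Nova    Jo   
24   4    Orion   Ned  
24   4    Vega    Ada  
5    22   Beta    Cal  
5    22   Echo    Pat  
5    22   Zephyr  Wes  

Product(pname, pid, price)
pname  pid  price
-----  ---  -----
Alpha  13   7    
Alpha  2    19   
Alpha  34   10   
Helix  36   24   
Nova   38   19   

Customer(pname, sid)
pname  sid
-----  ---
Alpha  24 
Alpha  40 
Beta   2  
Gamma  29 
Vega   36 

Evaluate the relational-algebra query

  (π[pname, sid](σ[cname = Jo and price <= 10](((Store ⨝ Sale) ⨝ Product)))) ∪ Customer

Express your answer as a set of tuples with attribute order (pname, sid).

{(Alpha, 1), (Alpha, 23), (Alpha, 24), (Alpha, 40), (Beta, 2), (Gamma, 29), (Vega, 36)}

Joining Store and Sale on cid, qty yields {(24, 4, bio, 1, Alpha, Jo), (24, 4, bio, 1, Delta, Xia), (24, 4, bio, 1, Nova, Jo), (24, 4, bio, 1, Orion, Ned), (24, 4, bio, 1, Vega, Ada), (24, 4, fin, 24, Alpha, Jo), (24, 4, fin, 24, Delta, Xia), (24, 4, fin, 24, Nova, Jo), (24, 4, fin, 24, Orion, Ned), (24, 4, fin, 24, Vega, Ada), (24, 4, mkt, 40, Alpha, Jo), (24, 4, mkt, 40, Delta, Xia), (24, 4, mkt, 40, Nova, Jo), (24, 4, mkt, 40, Orion, Ned), (24, 4, mkt, 40, Vega, Ada), (24, 4, p2, 23, Alpha, Jo), (24, 4, p2, 23, Delta, Xia), (24, 4, p2, 23, Nova, Jo), (24, 4, p2, 23, Orion, Ned), (24, 4, p2, 23, Vega, Ada)}.
Joining (Store ⨝ Sale) and Product on pname yields {(24, 4, bio, 1, Alpha, Jo, 13, 7), (24, 4, bio, 1, Alpha, Jo, 2, 19), (24, 4, bio, 1, Alpha, Jo, 34, 10), (24, 4, bio, 1, Nova, Jo, 38, 19), (24, 4, fin, 24, Alpha, Jo, 13, 7), (24, 4, fin, 24, Alpha, Jo, 2, 19), (24, 4, fin, 24, Alpha, Jo, 34, 10), (24, 4, fin, 24, Nova, Jo, 38, 19), (24, 4, mkt, 40, Alpha, Jo, 13, 7), (24, 4, mkt, 40, Alpha, Jo, 2, 19), (24, 4, mkt, 40, Alpha, Jo, 34, 10), (24, 4, mkt, 40, Nova, Jo, 38, 19), (24, 4, p2, 23, Alpha, Jo, 13, 7), (24, 4, p2, 23, Alpha, Jo, 2, 19), (24, 4, p2, 23, Alpha, Jo, 34, 10), (24, 4, p2, 23, Nova, Jo, 38, 19)}.
σ[cname = Jo and price <= 10]: keep tuples satisfying cname = Jo and price <= 10 → {(24, 4, bio, 1, Alpha, Jo, 13, 7), (24, 4, bio, 1, Alpha, Jo, 34, 10), (24, 4, fin, 24, Alpha, Jo, 13, 7), (24, 4, fin, 24, Alpha, Jo, 34, 10), (24, 4, mkt, 40, Alpha, Jo, 13, 7), (24, 4, mkt, 40, Alpha, Jo, 34, 10), (24, 4, p2, 23, Alpha, Jo, 13, 7), (24, 4, p2, 23, Alpha, Jo, 34, 10)}
π_{pname, sid} gives {(Alpha, 1), (Alpha, 23), (Alpha, 24), (Alpha, 40)} (4 duplicate(s) eliminated).
Union: {(Alpha, 1), (Alpha, 23), (Alpha, 24), (Alpha, 40)} with {(Alpha, 24), (Alpha, 40), (Beta, 2), (Gamma, 29), (Vega, 36)} → {(Alpha, 1), (Alpha, 23), (Alpha, 24), (Alpha, 40), (Beta, 2), (Gamma, 29), (Vega, 36)}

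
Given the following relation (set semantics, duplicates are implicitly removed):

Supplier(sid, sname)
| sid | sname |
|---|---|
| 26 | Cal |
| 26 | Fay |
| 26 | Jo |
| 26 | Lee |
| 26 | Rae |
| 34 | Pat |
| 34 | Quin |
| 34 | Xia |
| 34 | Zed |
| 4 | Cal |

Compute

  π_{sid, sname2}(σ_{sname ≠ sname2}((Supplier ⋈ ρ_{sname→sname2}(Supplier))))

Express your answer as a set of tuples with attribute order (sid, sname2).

{(26, Cal), (26, Fay), (26, Jo), (26, Lee), (26, Rae), (34, Pat), (34, Quin), (34, Xia), (34, Zed)}

ρ[sname→sname2]: schema becomes (sid, sname2); tuples unchanged.
Joining Supplier and ρ_{sname→sname2}(Supplier) on sid yields {(26, Cal, Cal), (26, Cal, Fay), (26, Cal, Jo), (26, Cal, Lee), (26, Cal, Rae), (26, Fay, Cal), (26, Fay, Fay), (26, Fay, Jo), (26, Fay, Lee), (26, Fay, Rae), (26, Jo, Cal), (26, Jo, Fay), (26, Jo, Jo), (26, Jo, Lee), (26, Jo, Rae), (26, Lee, Cal), (26, Lee, Fay), (26, Lee, Jo), (26, Lee, Lee), (26, Lee, Rae), (26, Rae, Cal), (26, Rae, Fay), (26, Rae, Jo), (26, Rae, Lee), (26, Rae, Rae), (34, Pat, Pat), (34, Pat, Quin), (34, Pat, Xia), (34, Pat, Zed), (34, Quin, Pat), (34, Quin, Quin), (34, Quin, Xia), (34, Quin, Zed), (34, Xia, Pat), (34, Xia, Quin), (34, Xia, Xia), (34, Xia, Zed), (34, Zed, Pat), (34, Zed, Quin), (34, Zed, Xia), (34, Zed, Zed), (4, Cal, Cal)}.
Selection sname ≠ sname2: {(26, Cal, Fay), (26, Cal, Jo), (26, Cal, Lee), (26, Cal, Rae), (26, Fay, Cal), (26, Fay, Jo), (26, Fay, Lee), (26, Fay, Rae), (26, Jo, Cal), (26, Jo, Fay), (26, Jo, Lee), (26, Jo, Rae), (26, Lee, Cal), (26, Lee, Fay), (26, Lee, Jo), (26, Lee, Rae), (26, Rae, Cal), (26, Rae, Fay), (26, Rae, Jo), (26, Rae, Lee), (34, Pat, Quin), (34, Pat, Xia), (34, Pat, Zed), (34, Quin, Pat), (34, Quin, Xia), (34, Quin, Zed), (34, Xia, Pat), (34, Xia, Quin), (34, Xia, Zed), (34, Zed, Pat), (34, Zed, Quin), (34, Zed, Xia)}
π[sid, sname2]: project onto (sid, sname2) (23 duplicate(s) eliminated) → {(26, Cal), (26, Fay), (26, Jo), (26, Lee), (26, Rae), (34, Pat), (34, Quin), (34, Xia), (34, Zed)}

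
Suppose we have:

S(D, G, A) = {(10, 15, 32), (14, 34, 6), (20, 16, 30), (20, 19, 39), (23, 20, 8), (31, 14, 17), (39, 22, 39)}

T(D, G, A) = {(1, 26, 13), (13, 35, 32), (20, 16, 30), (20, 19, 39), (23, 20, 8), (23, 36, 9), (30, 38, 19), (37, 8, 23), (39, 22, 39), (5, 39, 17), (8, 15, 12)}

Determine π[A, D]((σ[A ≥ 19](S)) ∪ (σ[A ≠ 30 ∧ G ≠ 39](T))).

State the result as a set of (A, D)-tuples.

Selection A ≥ 19: {(10, 15, 32), (20, 16, 30), (20, 19, 39), (39, 22, 39)}
Selection A ≠ 30 ∧ G ≠ 39: {(1, 26, 13), (13, 35, 32), (20, 19, 39), (23, 20, 8), (23, 36, 9), (30, 38, 19), (37, 8, 23), (39, 22, 39), (8, 15, 12)}
Taking the union: {(1, 26, 13), (10, 15, 32), (13, 35, 32), (20, 16, 30), (20, 19, 39), (23, 20, 8), (23, 36, 9), (30, 38, 19), (37, 8, 23), (39, 22, 39), (8, 15, 12)}
π_{A, D} gives {(12, 8), (13, 1), (19, 30), (23, 37), (30, 20), (32, 10), (32, 13), (39, 20), (39, 39), (8, 23), (9, 23)}.

{(12, 8), (13, 1), (19, 30), (23, 37), (30, 20), (32, 10), (32, 13), (39, 20), (39, 39), (8, 23), (9, 23)}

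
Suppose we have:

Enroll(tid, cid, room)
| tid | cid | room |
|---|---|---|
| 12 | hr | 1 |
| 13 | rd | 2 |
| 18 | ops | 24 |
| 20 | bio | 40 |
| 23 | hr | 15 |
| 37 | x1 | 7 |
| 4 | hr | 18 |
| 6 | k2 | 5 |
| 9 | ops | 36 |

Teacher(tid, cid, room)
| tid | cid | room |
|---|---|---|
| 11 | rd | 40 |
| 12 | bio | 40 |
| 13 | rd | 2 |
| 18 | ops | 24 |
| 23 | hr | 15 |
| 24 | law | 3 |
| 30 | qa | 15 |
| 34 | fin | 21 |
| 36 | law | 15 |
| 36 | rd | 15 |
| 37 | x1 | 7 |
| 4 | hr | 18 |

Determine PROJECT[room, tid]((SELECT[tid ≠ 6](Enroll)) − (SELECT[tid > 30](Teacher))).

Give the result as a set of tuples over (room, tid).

σ[tid ≠ 6]: keep tuples satisfying tid ≠ 6 → {(12, hr, 1), (13, rd, 2), (18, ops, 24), (20, bio, 40), (23, hr, 15), (37, x1, 7), (4, hr, 18), (9, ops, 36)}
σ[tid > 30]: keep tuples satisfying tid > 30 → {(34, fin, 21), (36, law, 15), (36, rd, 15), (37, x1, 7)}
Set difference of the two operands is {(12, hr, 1), (13, rd, 2), (18, ops, 24), (20, bio, 40), (23, hr, 15), (4, hr, 18), (9, ops, 36)}.
Projecting to room, tid: {(1, 12), (15, 23), (18, 4), (2, 13), (24, 18), (36, 9), (40, 20)}

{(1, 12), (15, 23), (18, 4), (2, 13), (24, 18), (36, 9), (40, 20)}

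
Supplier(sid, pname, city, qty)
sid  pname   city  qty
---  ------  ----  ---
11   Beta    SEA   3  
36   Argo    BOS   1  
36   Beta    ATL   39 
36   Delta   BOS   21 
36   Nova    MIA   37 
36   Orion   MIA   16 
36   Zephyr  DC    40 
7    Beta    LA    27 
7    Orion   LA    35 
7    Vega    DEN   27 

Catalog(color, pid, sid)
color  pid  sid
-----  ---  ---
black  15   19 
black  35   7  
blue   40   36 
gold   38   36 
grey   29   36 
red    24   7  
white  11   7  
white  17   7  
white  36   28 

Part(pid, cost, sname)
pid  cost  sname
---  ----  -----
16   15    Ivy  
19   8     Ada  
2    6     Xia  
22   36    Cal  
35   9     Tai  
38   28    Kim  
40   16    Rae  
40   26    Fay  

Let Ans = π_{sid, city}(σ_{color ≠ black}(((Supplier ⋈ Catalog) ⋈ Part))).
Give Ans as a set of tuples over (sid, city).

{(36, ATL), (36, BOS), (36, DC), (36, MIA)}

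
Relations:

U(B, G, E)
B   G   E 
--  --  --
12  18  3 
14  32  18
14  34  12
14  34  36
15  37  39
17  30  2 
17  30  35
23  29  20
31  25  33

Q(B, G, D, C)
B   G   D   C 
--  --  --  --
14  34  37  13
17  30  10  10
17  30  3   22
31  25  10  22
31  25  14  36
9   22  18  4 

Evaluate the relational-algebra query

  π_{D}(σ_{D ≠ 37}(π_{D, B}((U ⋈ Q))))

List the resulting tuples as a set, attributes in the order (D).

Joining U and Q on B, G yields {(14, 34, 12, 37, 13), (14, 34, 36, 37, 13), (17, 30, 2, 10, 10), (17, 30, 2, 3, 22), (17, 30, 35, 10, 10), (17, 30, 35, 3, 22), (31, 25, 33, 10, 22), (31, 25, 33, 14, 36)}.
Keep only column(s) D, B (3 duplicate(s) eliminated): {(10, 17), (10, 31), (14, 31), (3, 17), (37, 14)}
Filtering on D ≠ 37 leaves {(10, 17), (10, 31), (14, 31), (3, 17)}.
Keep only column(s) D (1 duplicate(s) eliminated): {10, 14, 3}

{10, 14, 3}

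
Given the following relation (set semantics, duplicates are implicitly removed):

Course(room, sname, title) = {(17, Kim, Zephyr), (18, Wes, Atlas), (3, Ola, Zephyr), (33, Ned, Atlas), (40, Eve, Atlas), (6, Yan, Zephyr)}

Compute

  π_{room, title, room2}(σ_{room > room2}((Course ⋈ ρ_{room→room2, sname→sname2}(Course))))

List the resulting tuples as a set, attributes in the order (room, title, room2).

{(17, Zephyr, 3), (17, Zephyr, 6), (33, Atlas, 18), (40, Atlas, 18), (40, Atlas, 33), (6, Zephyr, 3)}

ρ[room→room2, sname→sname2]: schema becomes (room2, sname2, title); tuples unchanged.
Joining Course and ρ_{room→room2, sname→sname2}(Course) on title yields {(17, Kim, Zephyr, 17, Kim), (17, Kim, Zephyr, 3, Ola), (17, Kim, Zephyr, 6, Yan), (18, Wes, Atlas, 18, Wes), (18, Wes, Atlas, 33, Ned), (18, Wes, Atlas, 40, Eve), (3, Ola, Zephyr, 17, Kim), (3, Ola, Zephyr, 3, Ola), (3, Ola, Zephyr, 6, Yan), (33, Ned, Atlas, 18, Wes), (33, Ned, Atlas, 33, Ned), (33, Ned, Atlas, 40, Eve), (40, Eve, Atlas, 18, Wes), (40, Eve, Atlas, 33, Ned), (40, Eve, Atlas, 40, Eve), (6, Yan, Zephyr, 17, Kim), (6, Yan, Zephyr, 3, Ola), (6, Yan, Zephyr, 6, Yan)}.
Apply σ_{room > room2}; surviving tuples: {(17, Kim, Zephyr, 3, Ola), (17, Kim, Zephyr, 6, Yan), (33, Ned, Atlas, 18, Wes), (40, Eve, Atlas, 18, Wes), (40, Eve, Atlas, 33, Ned), (6, Yan, Zephyr, 3, Ola)}
Projecting to room, title, room2: {(17, Zephyr, 3), (17, Zephyr, 6), (33, Atlas, 18), (40, Atlas, 18), (40, Atlas, 33), (6, Zephyr, 3)}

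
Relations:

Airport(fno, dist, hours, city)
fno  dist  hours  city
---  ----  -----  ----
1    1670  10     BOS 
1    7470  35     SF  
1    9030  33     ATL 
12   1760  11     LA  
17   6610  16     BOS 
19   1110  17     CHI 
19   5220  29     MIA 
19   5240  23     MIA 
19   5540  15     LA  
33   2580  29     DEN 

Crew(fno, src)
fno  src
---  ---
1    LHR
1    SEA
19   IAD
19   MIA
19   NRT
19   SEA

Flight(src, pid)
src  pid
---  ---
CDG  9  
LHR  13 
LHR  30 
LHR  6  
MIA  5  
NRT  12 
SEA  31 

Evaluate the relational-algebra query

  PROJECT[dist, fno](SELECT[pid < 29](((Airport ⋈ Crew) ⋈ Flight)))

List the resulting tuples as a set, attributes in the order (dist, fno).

{(1110, 19), (1670, 1), (5220, 19), (5240, 19), (5540, 19), (7470, 1), (9030, 1)}

Joining Airport and Crew on fno yields {(1, 1670, 10, BOS, LHR), (1, 1670, 10, BOS, SEA), (1, 7470, 35, SF, LHR), (1, 7470, 35, SF, SEA), (1, 9030, 33, ATL, LHR), (1, 9030, 33, ATL, SEA), (19, 1110, 17, CHI, IAD), (19, 1110, 17, CHI, MIA), (19, 1110, 17, CHI, NRT), (19, 1110, 17, CHI, SEA), (19, 5220, 29, MIA, IAD), (19, 5220, 29, MIA, MIA), (19, 5220, 29, MIA, NRT), (19, 5220, 29, MIA, SEA), (19, 5240, 23, MIA, IAD), (19, 5240, 23, MIA, MIA), (19, 5240, 23, MIA, NRT), (19, 5240, 23, MIA, SEA), (19, 5540, 15, LA, IAD), (19, 5540, 15, LA, MIA), (19, 5540, 15, LA, NRT), (19, 5540, 15, LA, SEA)}.
Joining (Airport ⋈ Crew) and Flight on src yields {(1, 1670, 10, BOS, LHR, 13), (1, 1670, 10, BOS, LHR, 30), (1, 1670, 10, BOS, LHR, 6), (1, 1670, 10, BOS, SEA, 31), (1, 7470, 35, SF, LHR, 13), (1, 7470, 35, SF, LHR, 30), (1, 7470, 35, SF, LHR, 6), (1, 7470, 35, SF, SEA, 31), (1, 9030, 33, ATL, LHR, 13), (1, 9030, 33, ATL, LHR, 30), (1, 9030, 33, ATL, LHR, 6), (1, 9030, 33, ATL, SEA, 31), (19, 1110, 17, CHI, MIA, 5), (19, 1110, 17, CHI, NRT, 12), (19, 1110, 17, CHI, SEA, 31), (19, 5220, 29, MIA, MIA, 5), (19, 5220, 29, MIA, NRT, 12), (19, 5220, 29, MIA, SEA, 31), (19, 5240, 23, MIA, MIA, 5), (19, 5240, 23, MIA, NRT, 12), (19, 5240, 23, MIA, SEA, 31), (19, 5540, 15, LA, MIA, 5), (19, 5540, 15, LA, NRT, 12), (19, 5540, 15, LA, SEA, 31)}.
Filtering on pid < 29 leaves {(1, 1670, 10, BOS, LHR, 13), (1, 1670, 10, BOS, LHR, 6), (1, 7470, 35, SF, LHR, 13), (1, 7470, 35, SF, LHR, 6), (1, 9030, 33, ATL, LHR, 13), (1, 9030, 33, ATL, LHR, 6), (19, 1110, 17, CHI, MIA, 5), (19, 1110, 17, CHI, NRT, 12), (19, 5220, 29, MIA, MIA, 5), (19, 5220, 29, MIA, NRT, 12), (19, 5240, 23, MIA, MIA, 5), (19, 5240, 23, MIA, NRT, 12), (19, 5540, 15, LA, MIA, 5), (19, 5540, 15, LA, NRT, 12)}.
π[dist, fno]: project onto (dist, fno) (7 duplicate(s) eliminated) → {(1110, 19), (1670, 1), (5220, 19), (5240, 19), (5540, 19), (7470, 1), (9030, 1)}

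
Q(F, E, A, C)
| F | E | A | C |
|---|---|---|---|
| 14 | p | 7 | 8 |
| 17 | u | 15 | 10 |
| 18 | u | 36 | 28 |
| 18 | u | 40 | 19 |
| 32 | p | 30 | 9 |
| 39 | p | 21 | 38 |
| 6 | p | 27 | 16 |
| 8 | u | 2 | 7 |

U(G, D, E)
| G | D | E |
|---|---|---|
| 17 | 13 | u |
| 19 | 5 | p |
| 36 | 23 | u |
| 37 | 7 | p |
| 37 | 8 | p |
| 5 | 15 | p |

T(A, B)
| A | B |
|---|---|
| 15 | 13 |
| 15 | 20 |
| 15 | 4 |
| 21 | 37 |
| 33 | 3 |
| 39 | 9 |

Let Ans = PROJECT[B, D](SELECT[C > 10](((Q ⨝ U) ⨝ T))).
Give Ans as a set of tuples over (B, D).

Joining Q and U on E yields {(14, p, 7, 8, 19, 5), (14, p, 7, 8, 37, 7), (14, p, 7, 8, 37, 8), (14, p, 7, 8, 5, 15), (17, u, 15, 10, 17, 13), (17, u, 15, 10, 36, 23), (18, u, 36, 28, 17, 13), (18, u, 36, 28, 36, 23), (18, u, 40, 19, 17, 13), (18, u, 40, 19, 36, 23), (32, p, 30, 9, 19, 5), (32, p, 30, 9, 37, 7), (32, p, 30, 9, 37, 8), (32, p, 30, 9, 5, 15), (39, p, 21, 38, 19, 5), (39, p, 21, 38, 37, 7), (39, p, 21, 38, 37, 8), (39, p, 21, 38, 5, 15), (6, p, 27, 16, 19, 5), (6, p, 27, 16, 37, 7), (6, p, 27, 16, 37, 8), (6, p, 27, 16, 5, 15), (8, u, 2, 7, 17, 13), (8, u, 2, 7, 36, 23)}.
Joining (Q ⨝ U) and T on A yields {(17, u, 15, 10, 17, 13, 13), (17, u, 15, 10, 17, 13, 20), (17, u, 15, 10, 17, 13, 4), (17, u, 15, 10, 36, 23, 13), (17, u, 15, 10, 36, 23, 20), (17, u, 15, 10, 36, 23, 4), (39, p, 21, 38, 19, 5, 37), (39, p, 21, 38, 37, 7, 37), (39, p, 21, 38, 37, 8, 37), (39, p, 21, 38, 5, 15, 37)}.
Apply σ_{C > 10}; surviving tuples: {(39, p, 21, 38, 19, 5, 37), (39, p, 21, 38, 37, 7, 37), (39, p, 21, 38, 37, 8, 37), (39, p, 21, 38, 5, 15, 37)}
π[B, D]: project onto (B, D) → {(37, 15), (37, 5), (37, 7), (37, 8)}

{(37, 15), (37, 5), (37, 7), (37, 8)}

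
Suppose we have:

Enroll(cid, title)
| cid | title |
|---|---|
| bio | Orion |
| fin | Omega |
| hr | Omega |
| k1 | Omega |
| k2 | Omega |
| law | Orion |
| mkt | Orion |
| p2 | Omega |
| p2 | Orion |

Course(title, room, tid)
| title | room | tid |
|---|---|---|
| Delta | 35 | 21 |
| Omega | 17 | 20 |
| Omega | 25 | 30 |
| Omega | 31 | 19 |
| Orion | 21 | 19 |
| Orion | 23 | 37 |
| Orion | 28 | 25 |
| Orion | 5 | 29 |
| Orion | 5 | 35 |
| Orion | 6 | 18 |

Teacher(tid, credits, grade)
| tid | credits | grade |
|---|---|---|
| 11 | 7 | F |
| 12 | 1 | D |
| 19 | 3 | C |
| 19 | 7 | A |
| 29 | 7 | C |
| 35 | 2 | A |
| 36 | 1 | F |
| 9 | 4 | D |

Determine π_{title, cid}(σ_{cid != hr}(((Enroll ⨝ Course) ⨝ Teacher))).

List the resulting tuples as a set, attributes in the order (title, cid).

{(Omega, fin), (Omega, k1), (Omega, k2), (Omega, p2), (Orion, bio), (Orion, law), (Orion, mkt), (Orion, p2)}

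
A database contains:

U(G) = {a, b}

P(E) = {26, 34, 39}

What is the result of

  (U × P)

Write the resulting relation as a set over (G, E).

{(a, 26), (a, 34), (a, 39), (b, 26), (b, 34), (b, 39)}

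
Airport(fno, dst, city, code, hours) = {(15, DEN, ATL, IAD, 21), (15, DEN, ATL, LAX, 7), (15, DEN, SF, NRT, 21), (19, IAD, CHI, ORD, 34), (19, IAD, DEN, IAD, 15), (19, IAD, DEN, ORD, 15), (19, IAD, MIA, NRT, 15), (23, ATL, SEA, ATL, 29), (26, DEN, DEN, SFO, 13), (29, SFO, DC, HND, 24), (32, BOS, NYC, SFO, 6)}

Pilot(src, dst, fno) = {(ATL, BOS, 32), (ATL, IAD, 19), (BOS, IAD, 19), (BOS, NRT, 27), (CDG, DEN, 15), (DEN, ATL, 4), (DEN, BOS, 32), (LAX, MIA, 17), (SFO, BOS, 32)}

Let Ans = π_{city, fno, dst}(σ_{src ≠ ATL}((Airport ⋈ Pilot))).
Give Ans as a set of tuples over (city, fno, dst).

Airport ⋈ Pilot (natural join on fno, dst): {(15, DEN, ATL, IAD, 21, CDG), (15, DEN, ATL, LAX, 7, CDG), (15, DEN, SF, NRT, 21, CDG), (19, IAD, CHI, ORD, 34, ATL), (19, IAD, CHI, ORD, 34, BOS), (19, IAD, DEN, IAD, 15, ATL), (19, IAD, DEN, IAD, 15, BOS), (19, IAD, DEN, ORD, 15, ATL), (19, IAD, DEN, ORD, 15, BOS), (19, IAD, MIA, NRT, 15, ATL), (19, IAD, MIA, NRT, 15, BOS), (32, BOS, NYC, SFO, 6, ATL), (32, BOS, NYC, SFO, 6, DEN), (32, BOS, NYC, SFO, 6, SFO)}
Selection src ≠ ATL: {(15, DEN, ATL, IAD, 21, CDG), (15, DEN, ATL, LAX, 7, CDG), (15, DEN, SF, NRT, 21, CDG), (19, IAD, CHI, ORD, 34, BOS), (19, IAD, DEN, IAD, 15, BOS), (19, IAD, DEN, ORD, 15, BOS), (19, IAD, MIA, NRT, 15, BOS), (32, BOS, NYC, SFO, 6, DEN), (32, BOS, NYC, SFO, 6, SFO)}
Projecting to city, fno, dst (3 duplicate(s) eliminated): {(ATL, 15, DEN), (CHI, 19, IAD), (DEN, 19, IAD), (MIA, 19, IAD), (NYC, 32, BOS), (SF, 15, DEN)}

{(ATL, 15, DEN), (CHI, 19, IAD), (DEN, 19, IAD), (MIA, 19, IAD), (NYC, 32, BOS), (SF, 15, DEN)}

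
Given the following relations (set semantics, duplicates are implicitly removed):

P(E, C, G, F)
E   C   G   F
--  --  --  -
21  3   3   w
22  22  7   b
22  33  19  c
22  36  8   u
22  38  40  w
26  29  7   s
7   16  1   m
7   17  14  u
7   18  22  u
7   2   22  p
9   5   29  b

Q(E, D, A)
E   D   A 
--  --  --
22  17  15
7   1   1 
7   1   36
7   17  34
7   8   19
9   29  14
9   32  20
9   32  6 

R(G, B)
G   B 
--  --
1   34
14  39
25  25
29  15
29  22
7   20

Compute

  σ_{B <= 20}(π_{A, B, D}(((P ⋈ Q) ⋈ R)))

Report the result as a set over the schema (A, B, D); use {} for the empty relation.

{(14, 15, 29), (15, 20, 17), (20, 15, 32), (6, 15, 32)}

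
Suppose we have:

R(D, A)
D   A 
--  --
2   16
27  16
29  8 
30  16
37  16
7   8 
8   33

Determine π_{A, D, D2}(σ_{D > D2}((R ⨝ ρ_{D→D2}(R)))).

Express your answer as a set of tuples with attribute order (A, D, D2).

ρ[D→D2]: schema becomes (D2, A); tuples unchanged.
R ⋈ ρ_{D→D2}(R) (natural join on A): {(2, 16, 2), (2, 16, 27), (2, 16, 30), (2, 16, 37), (27, 16, 2), (27, 16, 27), (27, 16, 30), (27, 16, 37), (29, 8, 29), (29, 8, 7), (30, 16, 2), (30, 16, 27), (30, 16, 30), (30, 16, 37), (37, 16, 2), (37, 16, 27), (37, 16, 30), (37, 16, 37), (7, 8, 29), (7, 8, 7), (8, 33, 8)}
σ[D > D2]: keep tuples satisfying D > D2 → {(27, 16, 2), (29, 8, 7), (30, 16, 2), (30, 16, 27), (37, 16, 2), (37, 16, 27), (37, 16, 30)}
Projecting to A, D, D2: {(16, 27, 2), (16, 30, 2), (16, 30, 27), (16, 37, 2), (16, 37, 27), (16, 37, 30), (8, 29, 7)}

{(16, 27, 2), (16, 30, 2), (16, 30, 27), (16, 37, 2), (16, 37, 27), (16, 37, 30), (8, 29, 7)}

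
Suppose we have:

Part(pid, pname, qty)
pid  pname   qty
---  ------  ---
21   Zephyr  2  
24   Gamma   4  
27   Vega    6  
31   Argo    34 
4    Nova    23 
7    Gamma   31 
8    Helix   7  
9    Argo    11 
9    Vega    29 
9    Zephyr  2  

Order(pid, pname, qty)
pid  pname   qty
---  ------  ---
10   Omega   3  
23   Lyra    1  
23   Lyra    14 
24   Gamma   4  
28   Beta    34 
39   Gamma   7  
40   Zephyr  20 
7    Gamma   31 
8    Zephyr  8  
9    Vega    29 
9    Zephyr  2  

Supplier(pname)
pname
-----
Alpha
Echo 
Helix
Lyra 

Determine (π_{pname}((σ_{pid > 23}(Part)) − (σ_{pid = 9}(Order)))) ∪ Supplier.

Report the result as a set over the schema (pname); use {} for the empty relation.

{Alpha, Argo, Echo, Gamma, Helix, Lyra, Vega}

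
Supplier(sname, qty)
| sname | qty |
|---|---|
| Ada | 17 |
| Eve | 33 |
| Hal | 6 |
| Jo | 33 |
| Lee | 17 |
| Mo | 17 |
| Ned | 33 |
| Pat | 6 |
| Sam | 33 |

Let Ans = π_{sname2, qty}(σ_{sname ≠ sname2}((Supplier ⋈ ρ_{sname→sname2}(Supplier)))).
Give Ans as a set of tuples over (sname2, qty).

ρ[sname→sname2]: schema becomes (sname2, qty); tuples unchanged.
Natural join on qty: {(Ada, 17, Ada), (Ada, 17, Lee), (Ada, 17, Mo), (Eve, 33, Eve), (Eve, 33, Jo), (Eve, 33, Ned), (Eve, 33, Sam), (Hal, 6, Hal), (Hal, 6, Pat), (Jo, 33, Eve), (Jo, 33, Jo), (Jo, 33, Ned), (Jo, 33, Sam), (Lee, 17, Ada), (Lee, 17, Lee), (Lee, 17, Mo), (Mo, 17, Ada), (Mo, 17, Lee), (Mo, 17, Mo), (Ned, 33, Eve), (Ned, 33, Jo), (Ned, 33, Ned), (Ned, 33, Sam), (Pat, 6, Hal), (Pat, 6, Pat), (Sam, 33, Eve), (Sam, 33, Jo), (Sam, 33, Ned), (Sam, 33, Sam)}
Apply σ_{sname ≠ sname2}; surviving tuples: {(Ada, 17, Lee), (Ada, 17, Mo), (Eve, 33, Jo), (Eve, 33, Ned), (Eve, 33, Sam), (Hal, 6, Pat), (Jo, 33, Eve), (Jo, 33, Ned), (Jo, 33, Sam), (Lee, 17, Ada), (Lee, 17, Mo), (Mo, 17, Ada), (Mo, 17, Lee), (Ned, 33, Eve), (Ned, 33, Jo), (Ned, 33, Sam), (Pat, 6, Hal), (Sam, 33, Eve), (Sam, 33, Jo), (Sam, 33, Ned)}
π_{sname2, qty} gives {(Ada, 17), (Eve, 33), (Hal, 6), (Jo, 33), (Lee, 17), (Mo, 17), (Ned, 33), (Pat, 6), (Sam, 33)} (11 duplicate(s) eliminated).

{(Ada, 17), (Eve, 33), (Hal, 6), (Jo, 33), (Lee, 17), (Mo, 17), (Ned, 33), (Pat, 6), (Sam, 33)}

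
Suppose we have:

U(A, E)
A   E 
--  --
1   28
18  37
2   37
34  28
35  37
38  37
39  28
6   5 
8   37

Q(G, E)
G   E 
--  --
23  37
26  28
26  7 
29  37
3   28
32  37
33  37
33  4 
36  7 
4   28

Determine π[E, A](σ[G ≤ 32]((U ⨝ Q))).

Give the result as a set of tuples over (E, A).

{(28, 1), (28, 34), (28, 39), (37, 18), (37, 2), (37, 35), (37, 38), (37, 8)}

Joining U and Q on E yields {(1, 28, 26), (1, 28, 3), (1, 28, 4), (18, 37, 23), (18, 37, 29), (18, 37, 32), (18, 37, 33), (2, 37, 23), (2, 37, 29), (2, 37, 32), (2, 37, 33), (34, 28, 26), (34, 28, 3), (34, 28, 4), (35, 37, 23), (35, 37, 29), (35, 37, 32), (35, 37, 33), (38, 37, 23), (38, 37, 29), (38, 37, 32), (38, 37, 33), (39, 28, 26), (39, 28, 3), (39, 28, 4), (8, 37, 23), (8, 37, 29), (8, 37, 32), (8, 37, 33)}.
Selection G ≤ 32: {(1, 28, 26), (1, 28, 3), (1, 28, 4), (18, 37, 23), (18, 37, 29), (18, 37, 32), (2, 37, 23), (2, 37, 29), (2, 37, 32), (34, 28, 26), (34, 28, 3), (34, 28, 4), (35, 37, 23), (35, 37, 29), (35, 37, 32), (38, 37, 23), (38, 37, 29), (38, 37, 32), (39, 28, 26), (39, 28, 3), (39, 28, 4), (8, 37, 23), (8, 37, 29), (8, 37, 32)}
Keep only column(s) E, A (16 duplicate(s) eliminated): {(28, 1), (28, 34), (28, 39), (37, 18), (37, 2), (37, 35), (37, 38), (37, 8)}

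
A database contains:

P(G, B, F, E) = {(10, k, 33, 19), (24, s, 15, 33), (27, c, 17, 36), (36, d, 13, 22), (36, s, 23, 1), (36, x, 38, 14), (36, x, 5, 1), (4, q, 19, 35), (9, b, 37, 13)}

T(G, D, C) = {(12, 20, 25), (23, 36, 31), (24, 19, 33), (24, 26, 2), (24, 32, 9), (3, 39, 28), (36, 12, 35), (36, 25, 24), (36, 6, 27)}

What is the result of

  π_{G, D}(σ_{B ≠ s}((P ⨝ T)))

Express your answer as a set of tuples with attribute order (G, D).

P ⋈ T (natural join on G): {(24, s, 15, 33, 19, 33), (24, s, 15, 33, 26, 2), (24, s, 15, 33, 32, 9), (36, d, 13, 22, 12, 35), (36, d, 13, 22, 25, 24), (36, d, 13, 22, 6, 27), (36, s, 23, 1, 12, 35), (36, s, 23, 1, 25, 24), (36, s, 23, 1, 6, 27), (36, x, 38, 14, 12, 35), (36, x, 38, 14, 25, 24), (36, x, 38, 14, 6, 27), (36, x, 5, 1, 12, 35), (36, x, 5, 1, 25, 24), (36, x, 5, 1, 6, 27)}
Apply σ_{B ≠ s}; surviving tuples: {(36, d, 13, 22, 12, 35), (36, d, 13, 22, 25, 24), (36, d, 13, 22, 6, 27), (36, x, 38, 14, 12, 35), (36, x, 38, 14, 25, 24), (36, x, 38, 14, 6, 27), (36, x, 5, 1, 12, 35), (36, x, 5, 1, 25, 24), (36, x, 5, 1, 6, 27)}
Keep only column(s) G, D (6 duplicate(s) eliminated): {(36, 12), (36, 25), (36, 6)}

{(36, 12), (36, 25), (36, 6)}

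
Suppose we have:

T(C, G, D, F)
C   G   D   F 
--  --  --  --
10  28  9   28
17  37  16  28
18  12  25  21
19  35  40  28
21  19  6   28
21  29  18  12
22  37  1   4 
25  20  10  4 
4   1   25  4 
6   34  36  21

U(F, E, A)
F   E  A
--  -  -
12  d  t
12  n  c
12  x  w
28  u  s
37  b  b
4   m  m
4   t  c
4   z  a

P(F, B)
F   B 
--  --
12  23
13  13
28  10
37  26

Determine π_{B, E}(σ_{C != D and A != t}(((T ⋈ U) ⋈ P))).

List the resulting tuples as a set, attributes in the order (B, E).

{(10, u), (23, n), (23, x)}

T ⋈ U (natural join on F): {(10, 28, 9, 28, u, s), (17, 37, 16, 28, u, s), (19, 35, 40, 28, u, s), (21, 19, 6, 28, u, s), (21, 29, 18, 12, d, t), (21, 29, 18, 12, n, c), (21, 29, 18, 12, x, w), (22, 37, 1, 4, m, m), (22, 37, 1, 4, t, c), (22, 37, 1, 4, z, a), (25, 20, 10, 4, m, m), (25, 20, 10, 4, t, c), (25, 20, 10, 4, z, a), (4, 1, 25, 4, m, m), (4, 1, 25, 4, t, c), (4, 1, 25, 4, z, a)}
(T ⋈ U) ⋈ P (natural join on F): {(10, 28, 9, 28, u, s, 10), (17, 37, 16, 28, u, s, 10), (19, 35, 40, 28, u, s, 10), (21, 19, 6, 28, u, s, 10), (21, 29, 18, 12, d, t, 23), (21, 29, 18, 12, n, c, 23), (21, 29, 18, 12, x, w, 23)}
Apply σ_{C != D and A != t}; surviving tuples: {(10, 28, 9, 28, u, s, 10), (17, 37, 16, 28, u, s, 10), (19, 35, 40, 28, u, s, 10), (21, 19, 6, 28, u, s, 10), (21, 29, 18, 12, n, c, 23), (21, 29, 18, 12, x, w, 23)}
π[B, E]: project onto (B, E) (3 duplicate(s) eliminated) → {(10, u), (23, n), (23, x)}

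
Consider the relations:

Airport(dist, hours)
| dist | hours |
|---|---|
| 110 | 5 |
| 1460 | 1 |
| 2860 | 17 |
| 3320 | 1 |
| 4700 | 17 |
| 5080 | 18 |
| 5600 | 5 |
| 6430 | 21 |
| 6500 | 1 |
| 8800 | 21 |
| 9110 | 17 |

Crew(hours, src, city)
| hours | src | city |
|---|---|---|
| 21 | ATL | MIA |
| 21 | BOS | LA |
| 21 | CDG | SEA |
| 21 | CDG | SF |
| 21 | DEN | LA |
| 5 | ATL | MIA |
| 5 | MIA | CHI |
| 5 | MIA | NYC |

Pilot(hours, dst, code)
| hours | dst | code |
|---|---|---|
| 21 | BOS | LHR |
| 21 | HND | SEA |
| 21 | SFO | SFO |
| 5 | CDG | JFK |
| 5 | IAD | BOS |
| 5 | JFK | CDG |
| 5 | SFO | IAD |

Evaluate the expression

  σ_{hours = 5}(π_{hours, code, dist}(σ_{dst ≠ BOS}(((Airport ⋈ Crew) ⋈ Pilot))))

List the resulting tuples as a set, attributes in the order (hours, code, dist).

{(5, BOS, 110), (5, BOS, 5600), (5, CDG, 110), (5, CDG, 5600), (5, IAD, 110), (5, IAD, 5600), (5, JFK, 110), (5, JFK, 5600)}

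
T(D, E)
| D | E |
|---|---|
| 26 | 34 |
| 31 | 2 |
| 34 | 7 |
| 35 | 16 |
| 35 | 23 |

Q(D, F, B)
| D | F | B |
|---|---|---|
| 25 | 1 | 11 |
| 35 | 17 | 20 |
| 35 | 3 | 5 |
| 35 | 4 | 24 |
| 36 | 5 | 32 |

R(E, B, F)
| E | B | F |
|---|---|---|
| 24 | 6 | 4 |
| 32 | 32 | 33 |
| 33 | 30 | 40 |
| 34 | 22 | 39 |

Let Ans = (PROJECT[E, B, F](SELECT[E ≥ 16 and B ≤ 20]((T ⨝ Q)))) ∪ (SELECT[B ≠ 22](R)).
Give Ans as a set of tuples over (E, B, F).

{(16, 20, 17), (16, 5, 3), (23, 20, 17), (23, 5, 3), (24, 6, 4), (32, 32, 33), (33, 30, 40)}

T ⋈ Q (natural join on D): {(35, 16, 17, 20), (35, 16, 3, 5), (35, 16, 4, 24), (35, 23, 17, 20), (35, 23, 3, 5), (35, 23, 4, 24)}
σ[E ≥ 16 and B ≤ 20]: keep tuples satisfying E ≥ 16 and B ≤ 20 → {(35, 16, 17, 20), (35, 16, 3, 5), (35, 23, 17, 20), (35, 23, 3, 5)}
Projecting to E, B, F: {(16, 20, 17), (16, 5, 3), (23, 20, 17), (23, 5, 3)}
σ[B ≠ 22]: keep tuples satisfying B ≠ 22 → {(24, 6, 4), (32, 32, 33), (33, 30, 40)}
Set union of the two operands is {(16, 20, 17), (16, 5, 3), (23, 20, 17), (23, 5, 3), (24, 6, 4), (32, 32, 33), (33, 30, 40)}.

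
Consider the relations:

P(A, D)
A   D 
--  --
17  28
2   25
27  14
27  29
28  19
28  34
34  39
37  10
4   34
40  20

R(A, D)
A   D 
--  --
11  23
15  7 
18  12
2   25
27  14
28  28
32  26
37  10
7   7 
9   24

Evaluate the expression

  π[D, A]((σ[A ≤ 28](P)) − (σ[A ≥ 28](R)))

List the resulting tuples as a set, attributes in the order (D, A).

{(14, 27), (19, 28), (25, 2), (28, 17), (29, 27), (34, 28), (34, 4)}

Selection A ≤ 28: {(17, 28), (2, 25), (27, 14), (27, 29), (28, 19), (28, 34), (4, 34)}
Selection A ≥ 28: {(28, 28), (32, 26), (37, 10)}
Set difference of the two operands is {(17, 28), (2, 25), (27, 14), (27, 29), (28, 19), (28, 34), (4, 34)}.
Projecting to D, A: {(14, 27), (19, 28), (25, 2), (28, 17), (29, 27), (34, 28), (34, 4)}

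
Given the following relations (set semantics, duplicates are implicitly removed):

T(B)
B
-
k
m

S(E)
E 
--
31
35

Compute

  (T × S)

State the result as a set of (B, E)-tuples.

{(k, 31), (k, 35), (m, 31), (m, 35)}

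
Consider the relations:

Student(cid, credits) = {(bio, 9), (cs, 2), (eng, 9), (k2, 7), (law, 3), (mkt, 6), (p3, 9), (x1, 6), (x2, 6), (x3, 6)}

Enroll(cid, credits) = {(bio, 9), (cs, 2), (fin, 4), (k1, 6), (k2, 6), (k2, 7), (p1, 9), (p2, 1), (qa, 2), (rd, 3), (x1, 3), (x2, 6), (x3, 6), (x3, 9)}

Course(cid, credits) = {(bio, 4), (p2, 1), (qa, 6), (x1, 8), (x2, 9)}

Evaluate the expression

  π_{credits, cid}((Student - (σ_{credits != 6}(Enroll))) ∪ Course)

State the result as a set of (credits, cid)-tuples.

Filtering on credits != 6 leaves {(bio, 9), (cs, 2), (fin, 4), (k2, 7), (p1, 9), (p2, 1), (qa, 2), (rd, 3), (x1, 3), (x3, 9)}.
Taking the difference: {(eng, 9), (law, 3), (mkt, 6), (p3, 9), (x1, 6), (x2, 6), (x3, 6)}
Taking the union: {(bio, 4), (eng, 9), (law, 3), (mkt, 6), (p2, 1), (p3, 9), (qa, 6), (x1, 6), (x1, 8), (x2, 6), (x2, 9), (x3, 6)}
π_{credits, cid} gives {(1, p2), (3, law), (4, bio), (6, mkt), (6, qa), (6, x1), (6, x2), (6, x3), (8, x1), (9, eng), (9, p3), (9, x2)}.

{(1, p2), (3, law), (4, bio), (6, mkt), (6, qa), (6, x1), (6, x2), (6, x3), (8, x1), (9, eng), (9, p3), (9, x2)}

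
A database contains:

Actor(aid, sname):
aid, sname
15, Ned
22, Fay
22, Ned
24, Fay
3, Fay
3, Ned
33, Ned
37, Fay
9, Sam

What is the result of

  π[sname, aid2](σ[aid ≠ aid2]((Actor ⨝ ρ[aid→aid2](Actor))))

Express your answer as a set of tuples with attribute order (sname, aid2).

{(Fay, 22), (Fay, 24), (Fay, 3), (Fay, 37), (Ned, 15), (Ned, 22), (Ned, 3), (Ned, 33)}

ρ[aid→aid2]: schema becomes (aid2, sname); tuples unchanged.
Natural join on sname: {(15, Ned, 15), (15, Ned, 22), (15, Ned, 3), (15, Ned, 33), (22, Fay, 22), (22, Fay, 24), (22, Fay, 3), (22, Fay, 37), (22, Ned, 15), (22, Ned, 22), (22, Ned, 3), (22, Ned, 33), (24, Fay, 22), (24, Fay, 24), (24, Fay, 3), (24, Fay, 37), (3, Fay, 22), (3, Fay, 24), (3, Fay, 3), (3, Fay, 37), (3, Ned, 15), (3, Ned, 22), (3, Ned, 3), (3, Ned, 33), (33, Ned, 15), (33, Ned, 22), (33, Ned, 3), (33, Ned, 33), (37, Fay, 22), (37, Fay, 24), (37, Fay, 3), (37, Fay, 37), (9, Sam, 9)}
Selection aid ≠ aid2: {(15, Ned, 22), (15, Ned, 3), (15, Ned, 33), (22, Fay, 24), (22, Fay, 3), (22, Fay, 37), (22, Ned, 15), (22, Ned, 3), (22, Ned, 33), (24, Fay, 22), (24, Fay, 3), (24, Fay, 37), (3, Fay, 22), (3, Fay, 24), (3, Fay, 37), (3, Ned, 15), (3, Ned, 22), (3, Ned, 33), (33, Ned, 15), (33, Ned, 22), (33, Ned, 3), (37, Fay, 22), (37, Fay, 24), (37, Fay, 3)}
Keep only column(s) sname, aid2 (16 duplicate(s) eliminated): {(Fay, 22), (Fay, 24), (Fay, 3), (Fay, 37), (Ned, 15), (Ned, 22), (Ned, 3), (Ned, 33)}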